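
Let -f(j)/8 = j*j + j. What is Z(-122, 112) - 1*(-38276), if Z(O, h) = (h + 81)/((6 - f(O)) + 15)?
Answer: 4521046485/118117 ≈ 38276.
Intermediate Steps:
f(j) = -8*j - 8*j² (f(j) = -8*(j*j + j) = -8*(j² + j) = -8*(j + j²) = -8*j - 8*j²)
Z(O, h) = (81 + h)/(21 + 8*O*(1 + O)) (Z(O, h) = (h + 81)/((6 - (-8)*O*(1 + O)) + 15) = (81 + h)/((6 + 8*O*(1 + O)) + 15) = (81 + h)/(21 + 8*O*(1 + O)))
Z(-122, 112) - 1*(-38276) = (81 + 112)/(21 + 8*(-122)*(1 - 122)) - 1*(-38276) = 193/(21 + 8*(-122)*(-121)) + 38276 = 193/(21 + 118096) + 38276 = 193/118117 + 38276 = 4521046485/118117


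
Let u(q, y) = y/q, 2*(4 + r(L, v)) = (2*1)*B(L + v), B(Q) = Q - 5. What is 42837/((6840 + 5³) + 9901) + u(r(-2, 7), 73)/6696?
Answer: 63673055/25096608 ≈ 2.5371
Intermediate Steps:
B(Q) = -5 + Q
r(L, v) = -9 + L + v (r(L, v) = -4 + ((2*1)*(-5 + (L + v)))/2 = -4 + (2*(-5 + L + v))/2 = -4 + (-10 + 2*L + 2*v)/2 = -4 + (-5 + L + v) = -9 + L + v)
42837/((6840 + 5³) + 9901) + u(r(-2, 7), 73)/6696 = 42837/((6840 + 5³) + 9901) + (73/(-9 - 2 + 7))/6696 = 42837/((6840 + 125) + 9901) + (73/(-4))*(1/6696) = 42837/(6965 + 9901) + (73*(-¼))*(1/6696) = 42837/16866 - 73/4*1/6696 = 42837*(1/16866) - 73/26784 = 14279/5622 - 73/26784 = 63673055/25096608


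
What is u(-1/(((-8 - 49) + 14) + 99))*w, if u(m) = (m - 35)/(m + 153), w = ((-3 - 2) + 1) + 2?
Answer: 3922/8567 ≈ 0.45780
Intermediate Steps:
w = -2 (w = (-5 + 1) + 2 = -4 + 2 = -2)
u(m) = (-35 + m)/(153 + m)
u(-1/(((-8 - 49) + 14) + 99))*w = ((-35 - 1/(((-8 - 49) + 14) + 99))/(153 - 1/(((-8 - 49) + 14) + 99)))*(-2) = ((-35 - 1/((-57 + 14) + 99))/(153 - 1/((-57 + 14) + 99)))*(-2) = ((-35 - 1/(-43 + 99))/(153 - 1/(-43 + 99)))*(-2) = ((-35 - 1/56)/(153 - 1/56))*(-2) = (-1961/56/(8567/56))*(-2) = ((56/8567)*(-1961/56))*(-2) = -1961/8567*(-2) = 3922/8567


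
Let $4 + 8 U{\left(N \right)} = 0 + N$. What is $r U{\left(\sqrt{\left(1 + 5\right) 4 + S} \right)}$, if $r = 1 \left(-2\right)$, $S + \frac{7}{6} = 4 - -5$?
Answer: $1 - \frac{\sqrt{1146}}{24} \approx -0.41053$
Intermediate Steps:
$S = \frac{47}{6}$ ($S = - \frac{7}{6} + \left(4 - -5\right) = - \frac{7}{6} + \left(4 + 5\right) = - \frac{7}{6} + 9 = \frac{47}{6} \approx 7.8333$)
$U{\left(N \right)} = - \frac{1}{2} + \frac{N}{8}$ ($U{\left(N \right)} = - \frac{1}{2} + \frac{0 + N}{8} = - \frac{1}{2} + \frac{N}{8}$)
$r = -2$
$r U{\left(\sqrt{\left(1 + 5\right) 4 + S} \right)} = - 2 \left(- \frac{1}{2} + \frac{\sqrt{\left(1 + 5\right) 4 + \frac{47}{6}}}{8}\right) = - 2 \left(- \frac{1}{2} + \frac{\sqrt{6 \cdot 4 + \frac{47}{6}}}{8}\right) = - 2 \left(- \frac{1}{2} + \frac{\sqrt{24 + \frac{47}{6}}}{8}\right) = - 2 \left(- \frac{1}{2} + \frac{\sqrt{\frac{191}{6}}}{8}\right) = - 2 \left(- \frac{1}{2} + \frac{\frac{1}{6} \sqrt{1146}}{8}\right) = - 2 \left(- \frac{1}{2} + \frac{\sqrt{1146}}{48}\right) = 1 - \frac{\sqrt{1146}}{24}$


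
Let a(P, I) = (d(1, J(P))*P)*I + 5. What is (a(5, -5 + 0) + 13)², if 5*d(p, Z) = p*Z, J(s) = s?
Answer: 49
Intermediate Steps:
d(p, Z) = Z*p/5 (d(p, Z) = (p*Z)/5 = (Z*p)/5 = Z*p/5)
a(P, I) = 5 + I*P²/5 (a(P, I) = (((⅕)*P*1)*P)*I + 5 = ((P/5)*P)*I + 5 = (P²/5)*I + 5 = I*P²/5 + 5 = 5 + I*P²/5)
(a(5, -5 + 0) + 13)² = ((5 + (⅕)*(-5 + 0)*5²) + 13)² = ((5 + (⅕)*(-5)*25) + 13)² = ((5 - 25) + 13)² = (-20 + 13)² = (-7)² = 49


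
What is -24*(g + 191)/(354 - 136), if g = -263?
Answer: 864/109 ≈ 7.9266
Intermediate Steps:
-24*(g + 191)/(354 - 136) = -24*(-263 + 191)/(354 - 136) = -(-1728)/218 = -24*(-36/109) = 864/109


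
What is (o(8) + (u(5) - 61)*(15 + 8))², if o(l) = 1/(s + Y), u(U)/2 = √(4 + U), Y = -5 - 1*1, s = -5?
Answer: 193655056/121 ≈ 1.6005e+6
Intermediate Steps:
Y = -6 (Y = -5 - 1 = -6)
u(U) = 2*√(4 + U)
o(l) = -1/11 (o(l) = 1/(-5 - 6) = 1/(-11) = -1/11)
(o(8) + (u(5) - 61)*(15 + 8))² = (-1/11 + (2*√(4 + 5) - 61)*(15 + 8))² = (-1/11 + (2*√9 - 61)*23)² = (-1/11 + (2*3 - 61)*23)² = (-1/11 + (6 - 61)*23)² = (-1/11 - 55*23)² = (-1/11 - 1265)² = (-13916/11)² = 193655056/121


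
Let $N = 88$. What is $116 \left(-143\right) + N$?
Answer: $-16500$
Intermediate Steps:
$116 \left(-143\right) + N = 116 \left(-143\right) + 88 = -16588 + 88 = -16500$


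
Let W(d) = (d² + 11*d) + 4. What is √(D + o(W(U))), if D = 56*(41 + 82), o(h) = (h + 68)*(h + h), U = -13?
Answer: 4*√798 ≈ 113.00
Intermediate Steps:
W(d) = 4 + d² + 11*d
o(h) = 2*h*(68 + h) (o(h) = (68 + h)*(2*h) = 2*h*(68 + h))
D = 6888 (D = 56*123 = 6888)
√(D + o(W(U))) = √(6888 + 2*(4 + (-13)² + 11*(-13))*(68 + (4 + (-13)² + 11*(-13)))) = √(6888 + 2*(4 + 169 - 143)*(68 + (4 + 169 - 143))) = √(6888 + 2*30*(68 + 30)) = √(6888 + 2*30*98) = √(6888 + 5880) = √12768 = 4*√798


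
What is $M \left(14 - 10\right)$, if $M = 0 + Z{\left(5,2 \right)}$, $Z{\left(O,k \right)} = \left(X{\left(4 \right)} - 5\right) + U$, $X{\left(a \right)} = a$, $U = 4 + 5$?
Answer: $32$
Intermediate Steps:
$U = 9$
$Z{\left(O,k \right)} = 8$ ($Z{\left(O,k \right)} = \left(4 - 5\right) + 9 = -1 + 9 = 8$)
$M = 8$ ($M = 0 + 8 = 8$)
$M \left(14 - 10\right) = 8 \left(14 - 10\right) = 8 \cdot 4 = 32$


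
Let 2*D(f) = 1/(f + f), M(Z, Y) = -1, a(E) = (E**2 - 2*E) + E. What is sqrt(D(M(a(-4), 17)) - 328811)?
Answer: I*sqrt(1315245)/2 ≈ 573.42*I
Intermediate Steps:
a(E) = E**2 - E
D(f) = 1/(4*f) (D(f) = 1/(2*(f + f)) = 1/(2*((2*f))) = (1/(2*f))/2 = 1/(4*f))
sqrt(D(M(a(-4), 17)) - 328811) = sqrt((1/4)/(-1) - 328811) = sqrt((1/4)*(-1) - 328811) = sqrt(-1/4 - 328811) = sqrt(-1315245/4) = I*sqrt(1315245)/2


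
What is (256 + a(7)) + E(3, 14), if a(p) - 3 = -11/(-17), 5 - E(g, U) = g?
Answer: 4448/17 ≈ 261.65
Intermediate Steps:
E(g, U) = 5 - g
a(p) = 62/17 (a(p) = 3 - 11/(-17) = 3 - 11*(-1/17) = 3 + 11/17 = 62/17)
(256 + a(7)) + E(3, 14) = (256 + 62/17) + (5 - 1*3) = 4414/17 + (5 - 3) = 4414/17 + 2 = 4448/17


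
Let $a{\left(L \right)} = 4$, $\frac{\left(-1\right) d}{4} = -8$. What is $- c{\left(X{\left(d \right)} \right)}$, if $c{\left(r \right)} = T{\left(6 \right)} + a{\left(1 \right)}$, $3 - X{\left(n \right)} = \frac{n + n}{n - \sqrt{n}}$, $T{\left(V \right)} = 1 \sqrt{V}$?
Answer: $-4 - \sqrt{6} \approx -6.4495$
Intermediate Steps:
$d = 32$ ($d = \left(-4\right) \left(-8\right) = 32$)
$T{\left(V \right)} = \sqrt{V}$
$X{\left(n \right)} = 3 - \frac{2 n}{n - \sqrt{n}}$ ($X{\left(n \right)} = 3 - \frac{n + n}{n - \sqrt{n}} = 3 - \frac{2 n}{n - \sqrt{n}}$)
$c{\left(r \right)} = 4 + \sqrt{6}$ ($c{\left(r \right)} = \sqrt{6} + 4 = 4 + \sqrt{6}$)
$- c{\left(X{\left(d \right)} \right)} = - (4 + \sqrt{6}) = -4 - \sqrt{6}$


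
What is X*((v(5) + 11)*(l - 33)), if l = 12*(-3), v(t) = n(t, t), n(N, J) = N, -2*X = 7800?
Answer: 4305600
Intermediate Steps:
X = -3900 (X = -½*7800 = -3900)
v(t) = t
l = -36
X*((v(5) + 11)*(l - 33)) = -3900*(5 + 11)*(-36 - 33) = -62400*(-69) = -3900*(-1104) = 4305600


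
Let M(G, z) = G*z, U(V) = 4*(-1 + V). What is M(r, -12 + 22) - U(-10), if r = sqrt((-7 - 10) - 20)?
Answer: 44 + 10*I*sqrt(37) ≈ 44.0 + 60.828*I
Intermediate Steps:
U(V) = -4 + 4*V
r = I*sqrt(37) (r = sqrt(-17 - 20) = sqrt(-37) = I*sqrt(37) ≈ 6.0828*I)
M(r, -12 + 22) - U(-10) = (I*sqrt(37))*(-12 + 22) - (-4 + 4*(-10)) = (I*sqrt(37))*10 - (-4 - 40) = 10*I*sqrt(37) - 1*(-44) = 10*I*sqrt(37) + 44 = 44 + 10*I*sqrt(37)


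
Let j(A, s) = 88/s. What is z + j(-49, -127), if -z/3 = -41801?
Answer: 15926093/127 ≈ 1.2540e+5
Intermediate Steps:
z = 125403 (z = -3*(-41801) = 125403)
z + j(-49, -127) = 125403 + 88/(-127) = 125403 + 88*(-1/127) = 125403 - 88/127 = 15926093/127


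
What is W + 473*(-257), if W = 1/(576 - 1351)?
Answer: -94209776/775 ≈ -1.2156e+5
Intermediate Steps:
W = -1/775 (W = 1/(-775) = -1/775 ≈ -0.0012903)
W + 473*(-257) = -1/775 + 473*(-257) = -1/775 - 121561 = -94209776/775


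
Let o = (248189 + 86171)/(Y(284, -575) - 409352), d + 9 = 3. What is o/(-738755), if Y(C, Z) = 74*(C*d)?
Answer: 8359/9889122181 ≈ 8.4527e-7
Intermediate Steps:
d = -6 (d = -9 + 3 = -6)
Y(C, Z) = -444*C (Y(C, Z) = 74*(C*(-6)) = 74*(-6*C) = -444*C)
o = -41795/66931 (o = (248189 + 86171)/(-444*284 - 409352) = 334360/(-126096 - 409352) = 334360/(-535448) = 334360*(-1/535448) = -41795/66931 ≈ -0.62445)
o/(-738755) = -41795/66931/(-738755) = -41795/66931*(-1/738755) = 8359/9889122181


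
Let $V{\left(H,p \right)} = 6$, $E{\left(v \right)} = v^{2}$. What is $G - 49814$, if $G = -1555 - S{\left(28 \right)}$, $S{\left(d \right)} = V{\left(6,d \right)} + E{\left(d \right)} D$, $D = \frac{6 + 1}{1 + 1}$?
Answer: $-54119$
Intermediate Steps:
$D = \frac{7}{2} \approx 3.5$
$S{\left(d \right)} = 6 + \frac{7 d^{2}}{2}$ ($S{\left(d \right)} = 6 + d^{2} \cdot \frac{7}{2} = 6 + \frac{7 d^{2}}{2}$)
$G = -4305$ ($G = -1555 - \left(6 + \frac{7 \cdot 28^{2}}{2}\right) = -1555 - \left(6 + \frac{7}{2} \cdot 784\right) = -1555 - \left(6 + 2744\right) = -1555 - 2750 = -4305$)
$G - 49814 = -4305 - 49814 = -54119$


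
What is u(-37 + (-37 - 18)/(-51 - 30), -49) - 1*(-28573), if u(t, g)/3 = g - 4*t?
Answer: 779270/27 ≈ 28862.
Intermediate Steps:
u(t, g) = -12*t + 3*g (u(t, g) = 3*(g - 4*t) = -12*t + 3*g)
u(-37 + (-37 - 18)/(-51 - 30), -49) - 1*(-28573) = (-12*(-37 + (-37 - 18)/(-51 - 30)) + 3*(-49)) - 1*(-28573) = (-12*(-37 - 55/(-81)) - 147) + 28573 = (-12*(-37 - 55*(-1/81)) - 147) + 28573 = (-12*(-37 + 55/81) - 147) + 28573 = (-12*(-2942/81) - 147) + 28573 = (11768/27 - 147) + 28573 = 7799/27 + 28573 = 779270/27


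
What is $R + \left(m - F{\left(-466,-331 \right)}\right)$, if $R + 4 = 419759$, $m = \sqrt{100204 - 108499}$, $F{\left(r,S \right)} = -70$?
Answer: $419825 + i \sqrt{8295} \approx 4.1983 \cdot 10^{5} + 91.077 i$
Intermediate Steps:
$m = i \sqrt{8295}$ ($m = \sqrt{-8295} = i \sqrt{8295} \approx 91.077 i$)
$R = 419755$ ($R = -4 + 419759 = 419755$)
$R + \left(m - F{\left(-466,-331 \right)}\right) = 419755 + \left(i \sqrt{8295} - -70\right) = 419755 + \left(i \sqrt{8295} + 70\right) = 419755 + \left(70 + i \sqrt{8295}\right) = 419825 + i \sqrt{8295}$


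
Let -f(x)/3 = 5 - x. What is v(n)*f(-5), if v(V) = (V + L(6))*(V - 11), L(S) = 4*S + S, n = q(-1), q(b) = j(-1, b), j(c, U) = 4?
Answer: 7140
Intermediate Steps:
q(b) = 4
n = 4
f(x) = -15 + 3*x (f(x) = -3*(5 - x) = -15 + 3*x)
L(S) = 5*S
v(V) = (-11 + V)*(30 + V) (v(V) = (V + 5*6)*(V - 11) = (V + 30)*(-11 + V) = (30 + V)*(-11 + V) = (-11 + V)*(30 + V))
v(n)*f(-5) = (-330 + 4² + 19*4)*(-15 + 3*(-5)) = (-330 + 16 + 76)*(-15 - 15) = -238*(-30) = 7140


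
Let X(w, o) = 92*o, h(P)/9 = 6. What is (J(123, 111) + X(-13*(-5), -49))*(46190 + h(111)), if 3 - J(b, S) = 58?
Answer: -211011372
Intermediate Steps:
h(P) = 54 (h(P) = 9*6 = 54)
J(b, S) = -55 (J(b, S) = 3 - 1*58 = 3 - 58 = -55)
(J(123, 111) + X(-13*(-5), -49))*(46190 + h(111)) = (-55 + 92*(-49))*(46190 + 54) = (-55 - 4508)*46244 = -4563*46244 = -211011372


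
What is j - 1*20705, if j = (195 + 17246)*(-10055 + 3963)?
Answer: -106271277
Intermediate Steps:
j = -106250572 (j = 17441*(-6092) = -106250572)
j - 1*20705 = -106250572 - 1*20705 = -106250572 - 20705 = -106271277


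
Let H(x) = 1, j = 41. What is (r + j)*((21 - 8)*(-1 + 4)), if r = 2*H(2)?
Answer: 1677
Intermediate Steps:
r = 2 (r = 2*1 = 2)
(r + j)*((21 - 8)*(-1 + 4)) = (2 + 41)*((21 - 8)*(-1 + 4)) = 43*(13*3) = 43*39 = 1677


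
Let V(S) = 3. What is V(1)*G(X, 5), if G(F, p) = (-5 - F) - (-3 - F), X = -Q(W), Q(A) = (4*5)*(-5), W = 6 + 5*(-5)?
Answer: -6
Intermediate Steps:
W = -19 (W = 6 - 25 = -19)
Q(A) = -100 (Q(A) = 20*(-5) = -100)
X = 100 (X = -1*(-100) = 100)
G(F, p) = -2 (G(F, p) = (-5 - F) + (3 + F) = -2)
V(1)*G(X, 5) = 3*(-2) = -6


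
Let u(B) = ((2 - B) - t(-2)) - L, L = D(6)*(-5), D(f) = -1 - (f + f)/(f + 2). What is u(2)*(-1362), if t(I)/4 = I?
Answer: 6129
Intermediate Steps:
t(I) = 4*I
D(f) = -1 - 2*f/(2 + f)
L = 25/2 (L = ((-2 - 3*6)/(2 + 6))*(-5) = ((-2 - 18)/8)*(-5) = ((⅛)*(-20))*(-5) = -5/2*(-5) = 25/2 ≈ 12.500)
u(B) = -5/2 - B (u(B) = ((2 - B) - 4*(-2)) - 1*25/2 = ((2 - B) - 1*(-8)) - 25/2 = ((2 - B) + 8) - 25/2 = (10 - B) - 25/2 = -5/2 - B)
u(2)*(-1362) = (-5/2 - 1*2)*(-1362) = (-5/2 - 2)*(-1362) = -9/2*(-1362) = 6129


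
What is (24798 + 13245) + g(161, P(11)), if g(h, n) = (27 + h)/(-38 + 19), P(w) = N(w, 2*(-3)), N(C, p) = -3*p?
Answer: 722629/19 ≈ 38033.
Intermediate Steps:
P(w) = 18 (P(w) = -6*(-3) = -3*(-6) = 18)
g(h, n) = -27/19 - h/19 (g(h, n) = (27 + h)/(-19) = (27 + h)*(-1/19) = -27/19 - h/19)
(24798 + 13245) + g(161, P(11)) = (24798 + 13245) + (-27/19 - 1/19*161) = 38043 + (-27/19 - 161/19) = 38043 - 188/19 = 722629/19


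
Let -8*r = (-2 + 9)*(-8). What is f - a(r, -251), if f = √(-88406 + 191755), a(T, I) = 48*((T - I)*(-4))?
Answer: 49536 + √103349 ≈ 49858.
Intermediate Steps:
r = 7 (r = -(-2 + 9)*(-8)/8 = -7*(-8)/8 = -⅛*(-56) = 7)
a(T, I) = -192*T + 192*I (a(T, I) = 48*(-4*T + 4*I) = -192*T + 192*I)
f = √103349 ≈ 321.48
f - a(r, -251) = √103349 - (-192*7 + 192*(-251)) = √103349 - (-1344 - 48192) = √103349 - 1*(-49536) = √103349 + 49536 = 49536 + √103349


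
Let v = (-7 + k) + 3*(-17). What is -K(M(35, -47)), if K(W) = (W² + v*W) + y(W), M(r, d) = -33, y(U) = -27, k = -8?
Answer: -3240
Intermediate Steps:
v = -66 (v = (-7 - 8) + 3*(-17) = -15 - 51 = -66)
K(W) = -27 + W² - 66*W (K(W) = (W² - 66*W) - 27 = -27 + W² - 66*W)
-K(M(35, -47)) = -(-27 + (-33)² - 66*(-33)) = -(-27 + 1089 + 2178) = -1*3240 = -3240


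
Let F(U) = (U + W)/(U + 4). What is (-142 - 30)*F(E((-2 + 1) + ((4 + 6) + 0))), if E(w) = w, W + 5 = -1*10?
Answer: 1032/13 ≈ 79.385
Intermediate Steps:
W = -15 (W = -5 - 1*10 = -5 - 10 = -15)
F(U) = (-15 + U)/(4 + U) (F(U) = (U - 15)/(U + 4) = (-15 + U)/(4 + U))
(-142 - 30)*F(E((-2 + 1) + ((4 + 6) + 0))) = (-142 - 30)*((-15 + ((-2 + 1) + ((4 + 6) + 0)))/(4 + ((-2 + 1) + ((4 + 6) + 0)))) = -172*(-15 + (-1 + (10 + 0)))/(4 + (-1 + (10 + 0))) = -172*(-15 + (-1 + 10))/(4 + (-1 + 10)) = -172*(-15 + 9)/(4 + 9) = -172*(-6)/13 = -172*(-6/13) = 1032/13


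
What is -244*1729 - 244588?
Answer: -666464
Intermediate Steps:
-244*1729 - 244588 = -1*421876 - 244588 = -421876 - 244588 = -666464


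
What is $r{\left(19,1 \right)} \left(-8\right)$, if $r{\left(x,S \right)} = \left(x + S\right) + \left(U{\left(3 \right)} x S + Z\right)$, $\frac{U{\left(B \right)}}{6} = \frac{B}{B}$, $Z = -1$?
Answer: $-1064$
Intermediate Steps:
$U{\left(B \right)} = 6$ ($U{\left(B \right)} = 6 \frac{B}{B} = 6 \cdot 1 = 6$)
$r{\left(x,S \right)} = -1 + S + x + 6 S x$ ($r{\left(x,S \right)} = \left(x + S\right) + \left(6 x S - 1\right) = \left(S + x\right) + \left(6 S x - 1\right) = \left(S + x\right) + \left(-1 + 6 S x\right) = -1 + S + x + 6 S x$)
$r{\left(19,1 \right)} \left(-8\right) = \left(-1 + 1 + 19 + 6 \cdot 1 \cdot 19\right) \left(-8\right) = \left(-1 + 1 + 19 + 114\right) \left(-8\right) = 133 \left(-8\right) = -1064$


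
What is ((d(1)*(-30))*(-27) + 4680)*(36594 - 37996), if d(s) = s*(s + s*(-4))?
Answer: -3154500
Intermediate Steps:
d(s) = -3*s² (d(s) = s*(s - 4*s) = s*(-3*s) = -3*s²)
((d(1)*(-30))*(-27) + 4680)*(36594 - 37996) = ((-3*1²*(-30))*(-27) + 4680)*(36594 - 37996) = ((-3*1*(-30))*(-27) + 4680)*(-1402) = (-3*(-30)*(-27) + 4680)*(-1402) = (90*(-27) + 4680)*(-1402) = (-2430 + 4680)*(-1402) = 2250*(-1402) = -3154500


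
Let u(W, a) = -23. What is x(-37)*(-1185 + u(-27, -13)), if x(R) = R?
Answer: 44696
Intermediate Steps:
x(-37)*(-1185 + u(-27, -13)) = -37*(-1185 - 23) = -37*(-1208) = 44696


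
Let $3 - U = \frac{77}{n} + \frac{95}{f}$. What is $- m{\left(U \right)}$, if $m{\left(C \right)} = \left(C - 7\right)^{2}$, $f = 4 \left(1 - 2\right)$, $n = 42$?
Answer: $- \frac{46225}{144} \approx -321.01$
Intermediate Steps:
$f = -4$ ($f = 4 \left(-1\right) = -4$)
$U = \frac{299}{12}$ ($U = 3 - \left(\frac{77}{42} + \frac{95}{-4}\right) = 3 - \left(77 \cdot \frac{1}{42} + 95 \left(- \frac{1}{4}\right)\right) = 3 - \left(\frac{11}{6} - \frac{95}{4}\right) = 3 - - \frac{263}{12} = 3 + \frac{263}{12} = \frac{299}{12} \approx 24.917$)
$m{\left(C \right)} = \left(-7 + C\right)^{2}$
$- m{\left(U \right)} = - \left(-7 + \frac{299}{12}\right)^{2} = - \left(\frac{215}{12}\right)^{2} = \left(-1\right) \frac{46225}{144} = - \frac{46225}{144}$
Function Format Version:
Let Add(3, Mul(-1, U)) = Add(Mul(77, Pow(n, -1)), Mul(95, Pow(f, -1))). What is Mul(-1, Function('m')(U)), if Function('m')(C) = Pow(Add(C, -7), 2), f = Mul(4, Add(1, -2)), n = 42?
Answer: Rational(-46225, 144) ≈ -321.01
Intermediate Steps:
f = -4 (f = Mul(4, -1) = -4)
U = Rational(299, 12) (U = Add(3, Mul(-1, Add(Mul(77, Pow(42, -1)), Mul(95, Pow(-4, -1))))) = Add(3, Mul(-1, Add(Mul(77, Rational(1, 42)), Mul(95, Rational(-1, 4))))) = Add(3, Mul(-1, Add(Rational(11, 6), Rational(-95, 4)))) = Add(3, Mul(-1, Rational(-263, 12))) = Add(3, Rational(263, 12)) = Rational(299, 12) ≈ 24.917)
Function('m')(C) = Pow(Add(-7, C), 2)
Mul(-1, Function('m')(U)) = Mul(-1, Pow(Add(-7, Rational(299, 12)), 2)) = Mul(-1, Pow(Rational(215, 12), 2)) = Mul(-1, Rational(46225, 144)) = Rational(-46225, 144)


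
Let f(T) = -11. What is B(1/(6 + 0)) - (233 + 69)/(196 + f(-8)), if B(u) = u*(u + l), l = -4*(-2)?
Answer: -1807/6660 ≈ -0.27132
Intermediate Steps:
l = 8
B(u) = u*(8 + u) (B(u) = u*(u + 8) = u*(8 + u))
B(1/(6 + 0)) - (233 + 69)/(196 + f(-8)) = (8 + 1/(6 + 0))/(6 + 0) - (233 + 69)/(196 - 11) = (8 + 1/6)/6 - 302/185 = (8 + ⅙)/6 - 302/185 = (⅙)*(49/6) - 1*302/185 = 49/36 - 302/185 = -1807/6660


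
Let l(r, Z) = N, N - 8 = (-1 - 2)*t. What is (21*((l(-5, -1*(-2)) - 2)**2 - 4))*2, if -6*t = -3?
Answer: 1365/2 ≈ 682.50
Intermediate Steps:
t = 1/2 (t = -1/6*(-3) = 1/2 ≈ 0.50000)
N = 13/2 (N = 8 + (-1 - 2)*(1/2) = 8 - 3*1/2 = 8 - 3/2 = 13/2 ≈ 6.5000)
l(r, Z) = 13/2
(21*((l(-5, -1*(-2)) - 2)**2 - 4))*2 = (21*((13/2 - 2)**2 - 4))*2 = (21*((9/2)**2 - 4))*2 = (21*(81/4 - 4))*2 = (21*(65/4))*2 = (1365/4)*2 = 1365/2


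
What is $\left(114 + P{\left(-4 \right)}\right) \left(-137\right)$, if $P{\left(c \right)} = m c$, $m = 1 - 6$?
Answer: $-18358$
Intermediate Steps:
$m = -5$ ($m = 1 - 6 = -5$)
$P{\left(c \right)} = - 5 c$
$\left(114 + P{\left(-4 \right)}\right) \left(-137\right) = \left(114 - -20\right) \left(-137\right) = \left(114 + 20\right) \left(-137\right) = 134 \left(-137\right) = -18358$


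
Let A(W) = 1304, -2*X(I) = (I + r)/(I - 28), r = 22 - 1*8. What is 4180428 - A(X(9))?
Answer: 4179124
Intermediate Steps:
r = 14 (r = 22 - 8 = 14)
X(I) = -(14 + I)/(2*(-28 + I)) (X(I) = -(I + 14)/(2*(I - 28)) = -(14 + I)/(2*(-28 + I)))
4180428 - A(X(9)) = 4180428 - 1*1304 = 4180428 - 1304 = 4179124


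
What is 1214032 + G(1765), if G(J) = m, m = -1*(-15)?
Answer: 1214047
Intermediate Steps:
m = 15
G(J) = 15
1214032 + G(1765) = 1214032 + 15 = 1214047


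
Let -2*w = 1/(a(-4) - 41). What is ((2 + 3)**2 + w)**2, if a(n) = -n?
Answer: 3426201/5476 ≈ 625.68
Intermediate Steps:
w = 1/74 (w = -1/(2*(-1*(-4) - 41)) = -1/(2*(4 - 41)) = -1/2/(-37) = -1/2*(-1/37) = 1/74 ≈ 0.013514)
((2 + 3)**2 + w)**2 = ((2 + 3)**2 + 1/74)**2 = (5**2 + 1/74)**2 = (25 + 1/74)**2 = (1851/74)**2 = 3426201/5476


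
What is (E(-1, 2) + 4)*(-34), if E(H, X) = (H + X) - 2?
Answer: -102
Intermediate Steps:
E(H, X) = -2 + H + X
(E(-1, 2) + 4)*(-34) = ((-2 - 1 + 2) + 4)*(-34) = (-1 + 4)*(-34) = 3*(-34) = -102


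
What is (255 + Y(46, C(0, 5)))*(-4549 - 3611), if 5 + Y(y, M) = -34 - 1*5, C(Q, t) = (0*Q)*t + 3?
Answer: -1721760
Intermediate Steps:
C(Q, t) = 3 (C(Q, t) = 0*t + 3 = 0 + 3 = 3)
Y(y, M) = -44 (Y(y, M) = -5 + (-34 - 1*5) = -5 + (-34 - 5) = -5 - 39 = -44)
(255 + Y(46, C(0, 5)))*(-4549 - 3611) = (255 - 44)*(-4549 - 3611) = 211*(-8160) = -1721760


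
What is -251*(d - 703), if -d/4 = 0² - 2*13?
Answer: 150349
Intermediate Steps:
d = 104 (d = -4*(0² - 2*13) = -4*(0 - 26) = -4*(-26) = 104)
-251*(d - 703) = -251*(104 - 703) = -251*(-599) = 150349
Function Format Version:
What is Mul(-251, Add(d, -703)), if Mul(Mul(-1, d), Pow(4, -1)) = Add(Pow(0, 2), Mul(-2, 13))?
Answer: 150349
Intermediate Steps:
d = 104 (d = Mul(-4, Add(Pow(0, 2), Mul(-2, 13))) = Mul(-4, Add(0, -26)) = Mul(-4, -26) = 104)
Mul(-251, Add(d, -703)) = Mul(-251, Add(104, -703)) = Mul(-251, -599) = 150349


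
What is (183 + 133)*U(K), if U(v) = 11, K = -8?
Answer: 3476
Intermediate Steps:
(183 + 133)*U(K) = (183 + 133)*11 = 316*11 = 3476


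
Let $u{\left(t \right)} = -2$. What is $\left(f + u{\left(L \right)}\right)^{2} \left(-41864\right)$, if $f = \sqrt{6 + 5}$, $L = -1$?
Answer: $-627960 + 167456 \sqrt{11} \approx -72571.0$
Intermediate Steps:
$f = \sqrt{11} \approx 3.3166$
$\left(f + u{\left(L \right)}\right)^{2} \left(-41864\right) = \left(\sqrt{11} - 2\right)^{2} \left(-41864\right) = \left(-2 + \sqrt{11}\right)^{2} \left(-41864\right) = - 41864 \left(-2 + \sqrt{11}\right)^{2}$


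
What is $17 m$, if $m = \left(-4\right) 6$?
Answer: $-408$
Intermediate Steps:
$m = -24$
$17 m = 17 \left(-24\right) = -408$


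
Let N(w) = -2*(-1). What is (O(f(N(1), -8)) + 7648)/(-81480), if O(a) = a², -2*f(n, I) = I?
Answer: -958/10185 ≈ -0.094060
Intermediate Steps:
N(w) = 2
f(n, I) = -I/2
(O(f(N(1), -8)) + 7648)/(-81480) = ((-½*(-8))² + 7648)/(-81480) = (4² + 7648)*(-1/81480) = (16 + 7648)*(-1/81480) = 7664*(-1/81480) = -958/10185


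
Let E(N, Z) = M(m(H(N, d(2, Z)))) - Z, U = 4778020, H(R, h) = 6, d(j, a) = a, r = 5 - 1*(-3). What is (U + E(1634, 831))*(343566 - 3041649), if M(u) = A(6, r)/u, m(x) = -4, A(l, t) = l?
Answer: -25778496763125/2 ≈ -1.2889e+13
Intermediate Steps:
r = 8 (r = 5 + 3 = 8)
M(u) = 6/u
E(N, Z) = -3/2 - Z (E(N, Z) = 6/(-4) - Z = 6*(-1/4) - Z = -3/2 - Z)
(U + E(1634, 831))*(343566 - 3041649) = (4778020 + (-3/2 - 1*831))*(343566 - 3041649) = (4778020 + (-3/2 - 831))*(-2698083) = (4778020 - 1665/2)*(-2698083) = (9554375/2)*(-2698083) = -25778496763125/2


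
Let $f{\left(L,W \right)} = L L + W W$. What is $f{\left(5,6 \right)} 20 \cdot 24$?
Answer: $29280$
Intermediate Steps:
$f{\left(L,W \right)} = L^{2} + W^{2}$
$f{\left(5,6 \right)} 20 \cdot 24 = \left(5^{2} + 6^{2}\right) 20 \cdot 24 = \left(25 + 36\right) 20 \cdot 24 = 61 \cdot 20 \cdot 24 = 1220 \cdot 24 = 29280$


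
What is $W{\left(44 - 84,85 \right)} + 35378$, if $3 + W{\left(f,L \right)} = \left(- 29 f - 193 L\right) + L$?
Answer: $20215$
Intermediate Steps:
$W{\left(f,L \right)} = -3 - 192 L - 29 f$ ($W{\left(f,L \right)} = -3 - \left(29 f + 192 L\right) = -3 - 192 L - 29 f$)
$W{\left(44 - 84,85 \right)} + 35378 = \left(-3 - 16320 - 29 \left(44 - 84\right)\right) + 35378 = \left(-3 - 16320 - -1160\right) + 35378 = \left(-3 - 16320 + 1160\right) + 35378 = -15163 + 35378 = 20215$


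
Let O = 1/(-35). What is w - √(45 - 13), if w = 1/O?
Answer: -35 - 4*√2 ≈ -40.657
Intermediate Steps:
O = -1/35 ≈ -0.028571
w = -35 (w = 1/(-1/35) = -35)
w - √(45 - 13) = -35 - √(45 - 13) = -35 - √32 = -35 - 4*√2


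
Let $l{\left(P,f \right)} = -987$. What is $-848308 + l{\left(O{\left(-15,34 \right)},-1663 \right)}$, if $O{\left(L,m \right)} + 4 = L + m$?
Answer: $-849295$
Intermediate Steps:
$O{\left(L,m \right)} = -4 + L + m$ ($O{\left(L,m \right)} = -4 + \left(L + m\right) = -4 + L + m$)
$-848308 + l{\left(O{\left(-15,34 \right)},-1663 \right)} = -848308 - 987 = -849295$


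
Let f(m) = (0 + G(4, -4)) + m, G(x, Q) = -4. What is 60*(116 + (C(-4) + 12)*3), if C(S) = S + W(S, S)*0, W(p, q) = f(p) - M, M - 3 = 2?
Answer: 8400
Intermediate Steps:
M = 5 (M = 3 + 2 = 5)
f(m) = -4 + m (f(m) = (0 - 4) + m = -4 + m)
W(p, q) = -9 + p (W(p, q) = (-4 + p) - 1*5 = (-4 + p) - 5 = -9 + p)
C(S) = S (C(S) = S + (-9 + S)*0 = S + 0 = S)
60*(116 + (C(-4) + 12)*3) = 60*(116 + (-4 + 12)*3) = 60*(116 + 8*3) = 60*(116 + 24) = 60*140 = 8400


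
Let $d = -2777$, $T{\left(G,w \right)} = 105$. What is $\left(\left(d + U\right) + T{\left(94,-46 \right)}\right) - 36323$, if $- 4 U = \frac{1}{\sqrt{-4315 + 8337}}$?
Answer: $-38995 - \frac{\sqrt{4022}}{16088} \approx -38995.0$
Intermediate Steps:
$U = - \frac{\sqrt{4022}}{16088}$ ($U = - \frac{1}{4 \sqrt{-4315 + 8337}} = - \frac{1}{4 \sqrt{4022}} = - \frac{\frac{1}{4022} \sqrt{4022}}{4} = - \frac{\sqrt{4022}}{16088} \approx -0.003942$)
$\left(\left(d + U\right) + T{\left(94,-46 \right)}\right) - 36323 = \left(\left(-2777 - \frac{\sqrt{4022}}{16088}\right) + 105\right) - 36323 = \left(-2672 - \frac{\sqrt{4022}}{16088}\right) - 36323 = -38995 - \frac{\sqrt{4022}}{16088}$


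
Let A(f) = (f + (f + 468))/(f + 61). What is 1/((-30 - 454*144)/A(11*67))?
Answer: -971/26096994 ≈ -3.7207e-5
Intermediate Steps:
A(f) = (468 + 2*f)/(61 + f) (A(f) = (f + (468 + f))/(61 + f) = (468 + 2*f)/(61 + f))
1/((-30 - 454*144)/A(11*67)) = 1/((-30 - 454*144)/((2*(234 + 11*67)/(61 + 11*67)))) = 1/((-30 - 65376)/((2*(234 + 737)/(61 + 737)))) = 1/(-65406/(2*971/798)) = 1/(-65406/(2*(1/798)*971)) = 1/(-65406/971/399) = 1/(-65406*399/971) = 1/(-26096994/971) = -971/26096994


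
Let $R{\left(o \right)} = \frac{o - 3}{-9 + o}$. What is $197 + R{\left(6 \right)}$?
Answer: $196$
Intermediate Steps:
$R{\left(o \right)} = \frac{-3 + o}{-9 + o}$
$197 + R{\left(6 \right)} = 197 + \frac{-3 + 6}{-9 + 6} = 197 + \frac{1}{-3} \cdot 3 = 197 - 1 = 196$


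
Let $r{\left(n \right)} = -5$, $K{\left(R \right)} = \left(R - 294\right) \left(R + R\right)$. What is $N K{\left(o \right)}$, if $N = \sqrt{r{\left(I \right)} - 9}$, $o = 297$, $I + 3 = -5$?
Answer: $1782 i \sqrt{14} \approx 6667.6 i$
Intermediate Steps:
$I = -8$ ($I = -3 - 5 = -8$)
$K{\left(R \right)} = 2 R \left(-294 + R\right)$ ($K{\left(R \right)} = \left(-294 + R\right) 2 R = 2 R \left(-294 + R\right)$)
$N = i \sqrt{14}$ ($N = \sqrt{-5 - 9} = \sqrt{-14} = i \sqrt{14} \approx 3.7417 i$)
$N K{\left(o \right)} = i \sqrt{14} \cdot 2 \cdot 297 \left(-294 + 297\right) = i \sqrt{14} \cdot 2 \cdot 297 \cdot 3 = i \sqrt{14} \cdot 1782 = 1782 i \sqrt{14}$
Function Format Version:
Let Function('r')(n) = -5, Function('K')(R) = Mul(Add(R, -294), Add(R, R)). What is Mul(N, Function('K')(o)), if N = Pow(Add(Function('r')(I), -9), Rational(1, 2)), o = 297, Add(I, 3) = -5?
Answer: Mul(1782, I, Pow(14, Rational(1, 2))) ≈ Mul(6667.6, I)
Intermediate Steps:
I = -8 (I = Add(-3, -5) = -8)
Function('K')(R) = Mul(2, R, Add(-294, R)) (Function('K')(R) = Mul(Add(-294, R), Mul(2, R)) = Mul(2, R, Add(-294, R)))
N = Mul(I, Pow(14, Rational(1, 2))) (N = Pow(Add(-5, -9), Rational(1, 2)) = Pow(-14, Rational(1, 2)) = Mul(I, Pow(14, Rational(1, 2))) ≈ Mul(3.7417, I))
Mul(N, Function('K')(o)) = Mul(Mul(I, Pow(14, Rational(1, 2))), Mul(2, 297, Add(-294, 297))) = Mul(Mul(I, Pow(14, Rational(1, 2))), Mul(2, 297, 3)) = Mul(Mul(I, Pow(14, Rational(1, 2))), 1782) = Mul(1782, I, Pow(14, Rational(1, 2)))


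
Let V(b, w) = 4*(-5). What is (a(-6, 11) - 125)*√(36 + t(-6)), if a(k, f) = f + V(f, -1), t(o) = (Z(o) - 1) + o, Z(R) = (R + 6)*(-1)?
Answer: -134*√29 ≈ -721.61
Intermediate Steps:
Z(R) = -6 - R (Z(R) = (6 + R)*(-1) = -6 - R)
t(o) = -7 (t(o) = ((-6 - o) - 1) + o = (-7 - o) + o = -7)
V(b, w) = -20
a(k, f) = -20 + f (a(k, f) = f - 20 = -20 + f)
(a(-6, 11) - 125)*√(36 + t(-6)) = ((-20 + 11) - 125)*√(36 - 7) = (-9 - 125)*√29 = -134*√29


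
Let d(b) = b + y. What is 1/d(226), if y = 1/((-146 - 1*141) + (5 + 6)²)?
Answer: 166/37515 ≈ 0.0044249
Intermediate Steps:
y = -1/166 (y = 1/((-146 - 141) + 11²) = 1/(-287 + 121) = 1/(-166) = -1/166 ≈ -0.0060241)
d(b) = -1/166 + b (d(b) = b - 1/166 = -1/166 + b)
1/d(226) = 1/(-1/166 + 226) = 1/(37515/166) = 166/37515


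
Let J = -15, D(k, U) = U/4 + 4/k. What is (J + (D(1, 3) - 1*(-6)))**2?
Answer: 289/16 ≈ 18.063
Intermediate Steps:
D(k, U) = 4/k + U/4 (D(k, U) = U*(1/4) + 4/k = U/4 + 4/k = 4/k + U/4)
(J + (D(1, 3) - 1*(-6)))**2 = (-15 + ((4/1 + (1/4)*3) - 1*(-6)))**2 = (-15 + ((4*1 + 3/4) + 6))**2 = (-15 + ((4 + 3/4) + 6))**2 = (-15 + (19/4 + 6))**2 = (-15 + 43/4)**2 = (-17/4)**2 = 289/16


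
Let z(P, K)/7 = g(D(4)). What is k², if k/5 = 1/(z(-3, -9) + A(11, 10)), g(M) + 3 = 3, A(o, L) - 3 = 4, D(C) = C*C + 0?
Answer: 25/49 ≈ 0.51020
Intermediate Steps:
D(C) = C² (D(C) = C² + 0 = C²)
A(o, L) = 7 (A(o, L) = 3 + 4 = 7)
g(M) = 0 (g(M) = -3 + 3 = 0)
z(P, K) = 0 (z(P, K) = 7*0 = 0)
k = 5/7 (k = 5/(0 + 7) = 5/7 ≈ 0.71429)
k² = (5/7)² = 25/49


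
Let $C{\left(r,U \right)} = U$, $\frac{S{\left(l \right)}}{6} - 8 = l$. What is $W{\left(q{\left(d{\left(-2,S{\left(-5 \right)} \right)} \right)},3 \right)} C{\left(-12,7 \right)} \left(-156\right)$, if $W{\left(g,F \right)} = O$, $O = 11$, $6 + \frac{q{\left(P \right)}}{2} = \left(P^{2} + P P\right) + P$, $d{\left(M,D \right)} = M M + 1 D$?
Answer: $-12012$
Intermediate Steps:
$S{\left(l \right)} = 48 + 6 l$
$d{\left(M,D \right)} = D + M^{2}$ ($d{\left(M,D \right)} = M^{2} + D = D + M^{2}$)
$q{\left(P \right)} = -12 + 2 P + 4 P^{2}$ ($q{\left(P \right)} = -12 + 2 \left(\left(P^{2} + P P\right) + P\right) = -12 + 2 \left(\left(P^{2} + P^{2}\right) + P\right) = -12 + 2 \left(2 P^{2} + P\right) = -12 + 2 \left(P + 2 P^{2}\right) = -12 + \left(2 P + 4 P^{2}\right) = -12 + 2 P + 4 P^{2}$)
$W{\left(g,F \right)} = 11$
$W{\left(q{\left(d{\left(-2,S{\left(-5 \right)} \right)} \right)},3 \right)} C{\left(-12,7 \right)} \left(-156\right) = 11 \cdot 7 \left(-156\right) = 77 \left(-156\right) = -12012$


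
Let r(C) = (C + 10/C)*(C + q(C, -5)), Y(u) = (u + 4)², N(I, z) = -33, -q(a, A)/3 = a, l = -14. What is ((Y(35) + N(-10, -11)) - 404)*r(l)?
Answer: -446608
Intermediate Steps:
q(a, A) = -3*a
Y(u) = (4 + u)²
r(C) = -2*C*(C + 10/C) (r(C) = (C + 10/C)*(C - 3*C) = (C + 10/C)*(-2*C) = -2*C*(C + 10/C))
((Y(35) + N(-10, -11)) - 404)*r(l) = (((4 + 35)² - 33) - 404)*(-20 - 2*(-14)²) = ((39² - 33) - 404)*(-20 - 2*196) = ((1521 - 33) - 404)*(-20 - 392) = (1488 - 404)*(-412) = 1084*(-412) = -446608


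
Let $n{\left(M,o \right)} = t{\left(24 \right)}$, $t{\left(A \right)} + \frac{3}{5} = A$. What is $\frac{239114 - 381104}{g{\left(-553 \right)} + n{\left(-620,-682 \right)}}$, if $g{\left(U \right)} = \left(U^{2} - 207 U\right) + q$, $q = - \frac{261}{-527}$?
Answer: $- \frac{187071825}{553750382} \approx -0.33783$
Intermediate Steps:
$q = \frac{261}{527}$ ($q = \left(-261\right) \left(- \frac{1}{527}\right) = \frac{261}{527} \approx 0.49526$)
$t{\left(A \right)} = - \frac{3}{5} + A$
$n{\left(M,o \right)} = \frac{117}{5}$ ($n{\left(M,o \right)} = - \frac{3}{5} + 24 = \frac{117}{5}$)
$g{\left(U \right)} = \frac{261}{527} + U^{2} - 207 U$ ($g{\left(U \right)} = \left(U^{2} - 207 U\right) + \frac{261}{527} = \frac{261}{527} + U^{2} - 207 U$)
$\frac{239114 - 381104}{g{\left(-553 \right)} + n{\left(-620,-682 \right)}} = \frac{239114 - 381104}{\left(\frac{261}{527} + \left(-553\right)^{2} - -114471\right) + \frac{117}{5}} = - \frac{141990}{\left(\frac{261}{527} + 305809 + 114471\right) + \frac{117}{5}} = - \frac{141990}{\frac{221487821}{527} + \frac{117}{5}} = - \frac{141990}{\frac{1107500764}{2635}} = \left(-141990\right) \frac{2635}{1107500764} = - \frac{187071825}{553750382}$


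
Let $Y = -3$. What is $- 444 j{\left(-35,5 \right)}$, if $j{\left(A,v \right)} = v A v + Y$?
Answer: $389832$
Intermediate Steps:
$j{\left(A,v \right)} = -3 + A v^{2}$ ($j{\left(A,v \right)} = v A v - 3 = A v v - 3 = A v^{2} - 3 = -3 + A v^{2}$)
$- 444 j{\left(-35,5 \right)} = - 444 \left(-3 - 35 \cdot 5^{2}\right) = - 444 \left(-3 - 875\right) = \left(-444\right) \left(-878\right) = 389832$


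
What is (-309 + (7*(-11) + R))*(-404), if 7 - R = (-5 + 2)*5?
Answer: 147056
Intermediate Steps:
R = 22 (R = 7 - (-5 + 2)*5 = 7 - (-3)*5 = 7 - 1*(-15) = 7 + 15 = 22)
(-309 + (7*(-11) + R))*(-404) = (-309 + (7*(-11) + 22))*(-404) = (-309 + (-77 + 22))*(-404) = (-309 - 55)*(-404) = -364*(-404) = 147056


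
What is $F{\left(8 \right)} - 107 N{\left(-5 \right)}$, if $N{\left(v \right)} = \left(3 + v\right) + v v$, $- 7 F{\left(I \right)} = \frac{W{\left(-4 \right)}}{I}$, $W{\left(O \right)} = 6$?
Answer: $- \frac{68911}{28} \approx -2461.1$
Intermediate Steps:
$F{\left(I \right)} = - \frac{6}{7 I}$ ($F{\left(I \right)} = - \frac{6 \frac{1}{I}}{7} = - \frac{6}{7 I}$)
$N{\left(v \right)} = 3 + v + v^{2}$ ($N{\left(v \right)} = \left(3 + v\right) + v^{2} = 3 + v + v^{2}$)
$F{\left(8 \right)} - 107 N{\left(-5 \right)} = - \frac{6}{7 \cdot 8} - 107 \left(3 - 5 + \left(-5\right)^{2}\right) = \left(- \frac{6}{7}\right) \frac{1}{8} - 107 \left(3 - 5 + 25\right) = - \frac{3}{28} - 2461 = - \frac{68911}{28}$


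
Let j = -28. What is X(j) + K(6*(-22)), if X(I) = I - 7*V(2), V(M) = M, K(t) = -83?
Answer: -125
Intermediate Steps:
X(I) = -14 + I (X(I) = I - 7*2 = I - 14 = -14 + I)
X(j) + K(6*(-22)) = (-14 - 28) - 83 = -42 - 83 = -125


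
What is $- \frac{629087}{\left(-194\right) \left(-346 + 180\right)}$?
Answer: $- \frac{629087}{32204} \approx -19.534$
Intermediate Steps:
$- \frac{629087}{\left(-194\right) \left(-346 + 180\right)} = - \frac{629087}{\left(-194\right) \left(-166\right)} = - \frac{629087}{32204}$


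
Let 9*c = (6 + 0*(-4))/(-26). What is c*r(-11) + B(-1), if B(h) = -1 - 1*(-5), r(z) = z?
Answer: 167/39 ≈ 4.2821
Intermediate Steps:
B(h) = 4 (B(h) = -1 + 5 = 4)
c = -1/39 (c = ((6 + 0*(-4))/(-26))/9 = ((6 + 0)*(-1/26))/9 = (6*(-1/26))/9 = (1/9)*(-3/13) = -1/39 ≈ -0.025641)
c*r(-11) + B(-1) = -1/39*(-11) + 4 = 11/39 + 4 = 167/39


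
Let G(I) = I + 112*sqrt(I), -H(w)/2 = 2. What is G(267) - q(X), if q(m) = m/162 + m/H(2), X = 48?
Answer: 7525/27 + 112*sqrt(267) ≈ 2108.8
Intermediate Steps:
H(w) = -4 (H(w) = -2*2 = -4)
q(m) = -79*m/324 (q(m) = m/162 + m/(-4) = m*(1/162) + m*(-1/4) = m/162 - m/4 = -79*m/324)
G(267) - q(X) = (267 + 112*sqrt(267)) - (-79)*48/324 = (267 + 112*sqrt(267)) - 1*(-316/27) = (267 + 112*sqrt(267)) + 316/27 = 7525/27 + 112*sqrt(267)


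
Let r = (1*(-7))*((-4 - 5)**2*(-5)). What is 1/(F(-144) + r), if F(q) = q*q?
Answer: 1/23571 ≈ 4.2425e-5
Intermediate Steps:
F(q) = q**2
r = 2835 (r = -7*(-9)**2*(-5) = -567*(-5) = -7*(-405) = 2835)
1/(F(-144) + r) = 1/((-144)**2 + 2835) = 1/(20736 + 2835) = 1/23571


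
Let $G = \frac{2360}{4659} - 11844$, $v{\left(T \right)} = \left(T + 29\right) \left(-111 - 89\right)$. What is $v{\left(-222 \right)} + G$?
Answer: $\frac{124658564}{4659} \approx 26757.0$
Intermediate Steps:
$v{\left(T \right)} = -5800 - 200 T$ ($v{\left(T \right)} = \left(29 + T\right) \left(-200\right) = -5800 - 200 T$)
$G = - \frac{55178836}{4659}$ ($G = 2360 \cdot \frac{1}{4659} - 11844 = \frac{2360}{4659} - 11844 = - \frac{55178836}{4659} \approx -11844.0$)
$v{\left(-222 \right)} + G = \left(-5800 - -44400\right) - \frac{55178836}{4659} = \left(-5800 + 44400\right) - \frac{55178836}{4659} = 38600 - \frac{55178836}{4659} = \frac{124658564}{4659}$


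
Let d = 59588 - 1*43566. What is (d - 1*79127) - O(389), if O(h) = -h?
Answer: -62716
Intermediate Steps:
d = 16022 (d = 59588 - 43566 = 16022)
(d - 1*79127) - O(389) = (16022 - 1*79127) - (-1)*389 = (16022 - 79127) - 1*(-389) = -63105 + 389 = -62716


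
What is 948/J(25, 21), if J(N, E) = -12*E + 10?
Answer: -474/121 ≈ -3.9174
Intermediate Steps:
J(N, E) = 10 - 12*E
948/J(25, 21) = 948/(10 - 12*21) = 948/(10 - 252) = 948/(-242) = 948*(-1/242) = -474/121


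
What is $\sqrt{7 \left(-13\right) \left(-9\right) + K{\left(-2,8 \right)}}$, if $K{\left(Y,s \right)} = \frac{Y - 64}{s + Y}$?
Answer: $2 \sqrt{202} \approx 28.425$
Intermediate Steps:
$K{\left(Y,s \right)} = \frac{-64 + Y}{Y + s}$
$\sqrt{7 \left(-13\right) \left(-9\right) + K{\left(-2,8 \right)}} = \sqrt{7 \left(-13\right) \left(-9\right) + \frac{-64 - 2}{-2 + 8}} = \sqrt{\left(-91\right) \left(-9\right) + \frac{1}{6} \left(-66\right)} = \sqrt{819 + \frac{1}{6} \left(-66\right)} = \sqrt{819 - 11} = \sqrt{808} = 2 \sqrt{202}$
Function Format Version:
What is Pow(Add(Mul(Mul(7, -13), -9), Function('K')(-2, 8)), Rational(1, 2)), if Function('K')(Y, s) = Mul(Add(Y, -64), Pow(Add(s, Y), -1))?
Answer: Mul(2, Pow(202, Rational(1, 2))) ≈ 28.425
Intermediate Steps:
Function('K')(Y, s) = Mul(Pow(Add(Y, s), -1), Add(-64, Y)) (Function('K')(Y, s) = Mul(Add(-64, Y), Pow(Add(Y, s), -1)) = Mul(Pow(Add(Y, s), -1), Add(-64, Y)))
Pow(Add(Mul(Mul(7, -13), -9), Function('K')(-2, 8)), Rational(1, 2)) = Pow(Add(Mul(Mul(7, -13), -9), Mul(Pow(Add(-2, 8), -1), Add(-64, -2))), Rational(1, 2)) = Pow(Add(Mul(-91, -9), Mul(Pow(6, -1), -66)), Rational(1, 2)) = Pow(Add(819, Mul(Rational(1, 6), -66)), Rational(1, 2)) = Pow(Add(819, -11), Rational(1, 2)) = Pow(808, Rational(1, 2)) = Mul(2, Pow(202, Rational(1, 2)))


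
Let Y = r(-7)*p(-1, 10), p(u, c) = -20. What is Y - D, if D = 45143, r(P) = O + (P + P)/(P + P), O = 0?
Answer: -45163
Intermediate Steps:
r(P) = 1 (r(P) = 0 + (P + P)/(P + P) = 0 + (2*P)/((2*P)) = 0 + (2*P)*(1/(2*P)) = 0 + 1 = 1)
Y = -20 (Y = 1*(-20) = -20)
Y - D = -20 - 1*45143 = -20 - 45143 = -45163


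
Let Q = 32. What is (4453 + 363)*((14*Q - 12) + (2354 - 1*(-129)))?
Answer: 14057904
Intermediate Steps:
(4453 + 363)*((14*Q - 12) + (2354 - 1*(-129))) = (4453 + 363)*((14*32 - 12) + (2354 - 1*(-129))) = 4816*((448 - 12) + (2354 + 129)) = 4816*(436 + 2483) = 4816*2919 = 14057904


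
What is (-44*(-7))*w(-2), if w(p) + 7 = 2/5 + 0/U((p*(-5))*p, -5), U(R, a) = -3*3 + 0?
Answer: -10164/5 ≈ -2032.8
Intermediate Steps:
U(R, a) = -9 (U(R, a) = -9 + 0 = -9)
w(p) = -33/5 (w(p) = -7 + (2/5 + 0/(-9)) = -7 + (2*(1/5) + 0*(-1/9)) = -7 + (2/5 + 0) = -7 + 2/5 = -33/5)
(-44*(-7))*w(-2) = -44*(-7)*(-33/5) = 308*(-33/5) = -10164/5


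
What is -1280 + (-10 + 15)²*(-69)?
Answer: -3005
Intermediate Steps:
-1280 + (-10 + 15)²*(-69) = -1280 + 5²*(-69) = -1280 + 25*(-69) = -1280 - 1725 = -3005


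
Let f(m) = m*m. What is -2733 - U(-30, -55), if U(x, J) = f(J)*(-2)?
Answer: 3317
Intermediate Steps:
f(m) = m²
U(x, J) = -2*J² (U(x, J) = J²*(-2) = -2*J²)
-2733 - U(-30, -55) = -2733 - (-2)*(-55)² = -2733 - (-2)*3025 = -2733 - 1*(-6050) = -2733 + 6050 = 3317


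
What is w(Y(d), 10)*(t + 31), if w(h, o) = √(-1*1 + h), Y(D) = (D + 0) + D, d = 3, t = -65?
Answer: -34*√5 ≈ -76.026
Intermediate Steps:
Y(D) = 2*D (Y(D) = D + D = 2*D)
w(h, o) = √(-1 + h)
w(Y(d), 10)*(t + 31) = √(-1 + 2*3)*(-65 + 31) = √(-1 + 6)*(-34) = √5*(-34) = -34*√5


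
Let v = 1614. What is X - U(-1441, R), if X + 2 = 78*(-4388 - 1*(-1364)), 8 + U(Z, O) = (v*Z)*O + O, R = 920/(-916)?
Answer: -588941104/229 ≈ -2.5718e+6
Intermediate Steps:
R = -230/229 (R = 920*(-1/916) = -230/229 ≈ -1.0044)
U(Z, O) = -8 + O + 1614*O*Z (U(Z, O) = -8 + ((1614*Z)*O + O) = -8 + (1614*O*Z + O) = -8 + (O + 1614*O*Z) = -8 + O + 1614*O*Z)
X = -235874 (X = -2 + 78*(-4388 - 1*(-1364)) = -2 + 78*(-4388 + 1364) = -2 + 78*(-3024) = -2 - 235872 = -235874)
X - U(-1441, R) = -235874 - (-8 - 230/229 + 1614*(-230/229)*(-1441)) = -235874 - (-8 - 230/229 + 534928020/229) = -235874 - 1*534925958/229 = -235874 - 534925958/229 = -588941104/229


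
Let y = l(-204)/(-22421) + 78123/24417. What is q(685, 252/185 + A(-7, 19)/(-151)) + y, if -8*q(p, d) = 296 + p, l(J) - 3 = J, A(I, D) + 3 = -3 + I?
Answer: -174333303539/1459876152 ≈ -119.42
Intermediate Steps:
A(I, D) = -6 + I (A(I, D) = -3 + (-3 + I) = -6 + I)
l(J) = 3 + J
y = 585501200/182484519 (y = (3 - 204)/(-22421) + 78123/24417 = -201*(-1/22421) + 78123*(1/24417) = 201/22421 + 26041/8139 = 585501200/182484519 ≈ 3.2085)
q(p, d) = -37 - p/8 (q(p, d) = -(296 + p)/8 = -37 - p/8)
q(685, 252/185 + A(-7, 19)/(-151)) + y = (-37 - 1/8*685) + 585501200/182484519 = (-37 - 685/8) + 585501200/182484519 = -981/8 + 585501200/182484519 = -174333303539/1459876152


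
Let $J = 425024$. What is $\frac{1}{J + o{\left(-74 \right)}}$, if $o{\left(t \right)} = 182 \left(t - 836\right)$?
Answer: $\frac{1}{259404} \approx 3.855 \cdot 10^{-6}$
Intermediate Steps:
$o{\left(t \right)} = -152152 + 182 t$ ($o{\left(t \right)} = 182 \left(-836 + t\right) = -152152 + 182 t$)
$\frac{1}{J + o{\left(-74 \right)}} = \frac{1}{425024 + \left(-152152 + 182 \left(-74\right)\right)} = \frac{1}{425024 - 165620} = \frac{1}{259404}$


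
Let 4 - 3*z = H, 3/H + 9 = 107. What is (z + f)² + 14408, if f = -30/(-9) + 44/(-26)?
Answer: 210595857313/14607684 ≈ 14417.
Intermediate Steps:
H = 3/98 (H = 3/(-9 + 107) = 3/98 ≈ 0.030612)
z = 389/294 (z = 4/3 - ⅓*3/98 = 4/3 - 1/98 = 389/294 ≈ 1.3231)
f = 64/39 (f = -30*(-⅑) + 44*(-1/26) = 10/3 - 22/13 = 64/39 ≈ 1.6410)
(z + f)² + 14408 = (389/294 + 64/39)² + 14408 = (11329/3822)² + 14408 = 128346241/14607684 + 14408 = 210595857313/14607684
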